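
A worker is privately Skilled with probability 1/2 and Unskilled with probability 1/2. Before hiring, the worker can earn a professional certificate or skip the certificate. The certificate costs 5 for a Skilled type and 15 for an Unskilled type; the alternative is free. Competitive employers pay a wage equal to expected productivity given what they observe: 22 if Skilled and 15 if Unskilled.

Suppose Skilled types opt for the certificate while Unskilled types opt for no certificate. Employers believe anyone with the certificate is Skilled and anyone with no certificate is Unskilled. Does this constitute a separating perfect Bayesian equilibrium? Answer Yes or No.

Yes

Under these beliefs, the certificate earns wage 22 and no certificate earns wage 15.
Skilled: the certificate nets 22 − 5 = 17; no certificate nets 15. Skilled prefers the certificate.
Unskilled: the certificate nets 22 − 15 = 7; no certificate nets 15. Unskilled prefers no certificate.
Neither type deviates, so the separating profile is an equilibrium.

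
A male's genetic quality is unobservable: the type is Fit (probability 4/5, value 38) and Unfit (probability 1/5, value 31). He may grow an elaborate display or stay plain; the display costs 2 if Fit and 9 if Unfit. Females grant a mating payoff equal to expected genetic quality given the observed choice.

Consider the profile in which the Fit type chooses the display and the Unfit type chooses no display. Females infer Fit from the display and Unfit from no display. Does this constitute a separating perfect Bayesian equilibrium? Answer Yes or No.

Under these beliefs, the display earns mating payoff 38 and no display earns mating payoff 31.
Fit: the display nets 38 − 2 = 36; no display nets 31. Fit prefers the display.
Unfit: the display nets 38 − 9 = 29; no display nets 31. Unfit prefers no display.
Neither type deviates, so the separating profile is an equilibrium.

Yes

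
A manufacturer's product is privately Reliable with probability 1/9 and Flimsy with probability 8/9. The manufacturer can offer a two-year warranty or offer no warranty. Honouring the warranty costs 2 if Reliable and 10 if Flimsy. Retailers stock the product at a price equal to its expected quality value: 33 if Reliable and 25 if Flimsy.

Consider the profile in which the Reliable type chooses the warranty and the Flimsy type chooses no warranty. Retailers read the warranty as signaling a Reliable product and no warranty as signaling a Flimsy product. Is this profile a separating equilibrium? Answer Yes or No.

Under these beliefs, the warranty earns price 33 and no warranty earns price 25.
Reliable: the warranty nets 33 − 2 = 31; no warranty nets 25. Reliable prefers the warranty.
Flimsy: the warranty nets 33 − 10 = 23; no warranty nets 25. Flimsy prefers no warranty.
Neither type deviates, so the separating profile is an equilibrium.

Yes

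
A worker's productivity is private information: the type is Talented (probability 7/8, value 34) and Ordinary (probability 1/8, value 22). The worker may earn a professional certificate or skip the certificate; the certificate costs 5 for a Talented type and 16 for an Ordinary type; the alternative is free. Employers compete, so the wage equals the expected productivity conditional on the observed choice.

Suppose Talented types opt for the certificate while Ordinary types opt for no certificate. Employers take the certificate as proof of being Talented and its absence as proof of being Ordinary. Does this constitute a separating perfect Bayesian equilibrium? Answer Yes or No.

Under these beliefs, the certificate earns wage 34 and no certificate earns wage 22.
Talented: the certificate nets 34 − 5 = 29; no certificate nets 22. Talented prefers the certificate.
Ordinary: the certificate nets 34 − 16 = 18; no certificate nets 22. Ordinary prefers no certificate.
Neither type deviates, so the separating profile is an equilibrium.

Yes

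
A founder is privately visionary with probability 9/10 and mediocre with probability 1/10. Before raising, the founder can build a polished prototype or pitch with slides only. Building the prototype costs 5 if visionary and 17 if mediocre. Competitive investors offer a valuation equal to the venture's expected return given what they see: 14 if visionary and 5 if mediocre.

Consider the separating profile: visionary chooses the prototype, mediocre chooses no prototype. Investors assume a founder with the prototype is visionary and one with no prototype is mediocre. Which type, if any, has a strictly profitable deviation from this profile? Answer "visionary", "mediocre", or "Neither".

The prototype pays 14; no prototype pays 5.
visionary: assigned the prototype, nets 14 − 5 = 9; deviating to no prototype nets 5.
mediocre: assigned no prototype, nets 5; deviating to the prototype nets 14 − 17 = -3.
Both types strictly prefer their assigned action; no profitable deviation.

Neither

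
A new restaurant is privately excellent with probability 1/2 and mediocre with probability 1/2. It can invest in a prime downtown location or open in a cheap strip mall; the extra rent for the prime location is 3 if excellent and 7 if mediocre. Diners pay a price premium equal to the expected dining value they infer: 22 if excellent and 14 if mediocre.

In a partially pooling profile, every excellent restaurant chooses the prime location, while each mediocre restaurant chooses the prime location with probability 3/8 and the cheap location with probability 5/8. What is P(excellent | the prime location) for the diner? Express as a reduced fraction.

P(the prime location) = (1/2)·1 + (1/2)·(3/8) = 11/16.
By Bayes' rule, P(excellent | the prime location) = (1/2) / (11/16) = 8/11.

8/11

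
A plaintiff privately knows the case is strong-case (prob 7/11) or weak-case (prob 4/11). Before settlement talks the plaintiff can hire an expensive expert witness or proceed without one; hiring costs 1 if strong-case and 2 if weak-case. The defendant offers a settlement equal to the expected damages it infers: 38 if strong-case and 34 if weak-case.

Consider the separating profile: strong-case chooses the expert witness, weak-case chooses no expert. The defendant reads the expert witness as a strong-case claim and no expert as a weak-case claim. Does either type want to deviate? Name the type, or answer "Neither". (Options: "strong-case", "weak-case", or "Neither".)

weak-case

The expert witness pays 38; no expert pays 34.
strong-case: assigned the expert witness, nets 38 − 1 = 37; deviating to no expert nets 34.
weak-case: assigned no expert, nets 34; deviating to the expert witness nets 38 − 2 = 36.
The weak-case type gains 2 by deviating.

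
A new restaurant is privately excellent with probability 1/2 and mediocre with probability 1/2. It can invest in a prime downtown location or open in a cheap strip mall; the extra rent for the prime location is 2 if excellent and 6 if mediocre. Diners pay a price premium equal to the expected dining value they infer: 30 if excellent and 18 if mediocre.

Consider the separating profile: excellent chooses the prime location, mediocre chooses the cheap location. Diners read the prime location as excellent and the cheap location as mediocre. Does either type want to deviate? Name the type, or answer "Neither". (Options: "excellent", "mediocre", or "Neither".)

mediocre

The prime location pays 30; the cheap location pays 18.
excellent: assigned the prime location, nets 30 − 2 = 28; deviating to the cheap location nets 18.
mediocre: assigned the cheap location, nets 18; deviating to the prime location nets 30 − 6 = 24.
The mediocre type gains 6 by deviating.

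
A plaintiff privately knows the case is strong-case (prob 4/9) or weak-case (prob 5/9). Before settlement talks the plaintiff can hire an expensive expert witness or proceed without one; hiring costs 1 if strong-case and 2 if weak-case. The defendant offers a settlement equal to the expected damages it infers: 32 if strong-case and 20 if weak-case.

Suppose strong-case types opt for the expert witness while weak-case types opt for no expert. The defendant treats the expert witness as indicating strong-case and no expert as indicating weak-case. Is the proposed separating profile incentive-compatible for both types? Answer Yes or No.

No

Under these beliefs, the expert witness earns settlement 32 and no expert earns settlement 20.
strong-case: the expert witness nets 32 − 1 = 31; no expert nets 20. strong-case prefers the expert witness.
weak-case: the expert witness nets 32 − 2 = 30; no expert nets 20. weak-case would deviate to the expert witness.
weak-case has a profitable deviation, so the profile is not an equilibrium.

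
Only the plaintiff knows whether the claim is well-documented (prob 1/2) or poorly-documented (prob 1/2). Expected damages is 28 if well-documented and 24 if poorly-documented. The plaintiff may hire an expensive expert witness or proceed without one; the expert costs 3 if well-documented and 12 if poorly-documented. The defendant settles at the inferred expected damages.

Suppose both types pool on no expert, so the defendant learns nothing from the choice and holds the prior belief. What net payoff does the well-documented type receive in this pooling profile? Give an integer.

Pooled settlement = 1/2·28 + 1/2·24 = 26.
well-documented pays no cost for no expert, so net payoff = 26.

26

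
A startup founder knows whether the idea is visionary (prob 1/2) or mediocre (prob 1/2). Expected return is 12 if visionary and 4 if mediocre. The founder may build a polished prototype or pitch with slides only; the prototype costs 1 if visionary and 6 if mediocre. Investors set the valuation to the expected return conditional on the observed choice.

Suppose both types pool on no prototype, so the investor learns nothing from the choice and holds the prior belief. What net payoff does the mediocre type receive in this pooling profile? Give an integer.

8

Pooled valuation = 1/2·12 + 1/2·4 = 8.
mediocre pays no cost for no prototype, so net payoff = 8.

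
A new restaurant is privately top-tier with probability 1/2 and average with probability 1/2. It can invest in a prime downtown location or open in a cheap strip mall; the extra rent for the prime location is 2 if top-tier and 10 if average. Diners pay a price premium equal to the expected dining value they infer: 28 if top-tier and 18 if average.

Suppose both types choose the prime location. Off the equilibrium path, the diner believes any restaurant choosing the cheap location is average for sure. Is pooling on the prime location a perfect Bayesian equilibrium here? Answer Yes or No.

On path, the diner holds the prior and pays 1/2·28 + 1/2·18 = 23. Off path (the cheap location), believing average, it pays 18.
top-tier: the prime location nets 23 − 2 = 21; the cheap location nets 18. top-tier stays.
average: the prime location nets 23 − 10 = 13; the cheap location nets 18. average would deviate.
A type deviates, so pooling fails.

No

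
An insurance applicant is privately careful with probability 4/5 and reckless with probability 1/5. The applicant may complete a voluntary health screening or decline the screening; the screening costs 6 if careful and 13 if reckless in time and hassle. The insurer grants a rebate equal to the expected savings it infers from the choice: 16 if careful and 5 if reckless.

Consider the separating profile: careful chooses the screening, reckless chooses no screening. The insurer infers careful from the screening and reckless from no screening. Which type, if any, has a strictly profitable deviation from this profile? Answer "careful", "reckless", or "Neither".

Neither

The screening pays 16; no screening pays 5.
careful: assigned the screening, nets 16 − 6 = 10; deviating to no screening nets 5.
reckless: assigned no screening, nets 5; deviating to the screening nets 16 − 13 = 3.
Both types strictly prefer their assigned action; no profitable deviation.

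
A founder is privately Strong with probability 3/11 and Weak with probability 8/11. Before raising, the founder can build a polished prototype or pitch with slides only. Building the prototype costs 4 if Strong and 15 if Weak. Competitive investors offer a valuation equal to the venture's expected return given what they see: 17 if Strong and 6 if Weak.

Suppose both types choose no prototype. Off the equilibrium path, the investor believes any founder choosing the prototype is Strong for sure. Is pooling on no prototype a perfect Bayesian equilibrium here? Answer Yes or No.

No

On path, the investor holds the prior and pays 3/11·17 + 8/11·6 = 9. Off path (the prototype), believing Strong, it pays 17.
Strong: no prototype nets 9; the prototype nets 17 − 4 = 13. Strong would deviate.
Weak: no prototype nets 9; the prototype nets 17 − 15 = 2. Weak stays.
A type deviates, so pooling fails.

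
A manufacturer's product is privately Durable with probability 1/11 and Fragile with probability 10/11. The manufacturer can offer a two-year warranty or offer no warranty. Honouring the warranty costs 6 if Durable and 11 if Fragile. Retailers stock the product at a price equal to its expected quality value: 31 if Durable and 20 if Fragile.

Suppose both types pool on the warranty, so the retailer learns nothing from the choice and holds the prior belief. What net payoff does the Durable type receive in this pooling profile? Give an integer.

Pooled price = 1/11·31 + 10/11·20 = 21.
Durable pays cost 6 for the warranty, so net payoff = 21 − 6 = 15.

15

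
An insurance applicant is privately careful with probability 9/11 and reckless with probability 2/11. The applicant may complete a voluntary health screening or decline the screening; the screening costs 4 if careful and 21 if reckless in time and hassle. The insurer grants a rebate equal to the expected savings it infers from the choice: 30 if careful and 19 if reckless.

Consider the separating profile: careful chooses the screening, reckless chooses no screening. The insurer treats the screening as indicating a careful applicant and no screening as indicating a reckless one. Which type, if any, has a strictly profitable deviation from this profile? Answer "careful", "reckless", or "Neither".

The screening pays 30; no screening pays 19.
careful: assigned the screening, nets 30 − 4 = 26; deviating to no screening nets 19.
reckless: assigned no screening, nets 19; deviating to the screening nets 30 − 21 = 9.
Both types strictly prefer their assigned action; no profitable deviation.

Neither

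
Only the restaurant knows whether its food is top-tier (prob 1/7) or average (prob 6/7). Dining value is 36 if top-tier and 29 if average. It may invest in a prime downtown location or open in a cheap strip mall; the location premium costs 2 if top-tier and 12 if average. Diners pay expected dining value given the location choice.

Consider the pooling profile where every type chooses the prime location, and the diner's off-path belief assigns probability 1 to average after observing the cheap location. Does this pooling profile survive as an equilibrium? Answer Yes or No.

On path, the diner holds the prior and pays 1/7·36 + 6/7·29 = 30. Off path (the cheap location), believing average, it pays 29.
top-tier: the prime location nets 30 − 2 = 28; the cheap location nets 29. top-tier would deviate.
average: the prime location nets 30 − 12 = 18; the cheap location nets 29. average would deviate.
A type deviates, so pooling fails.

No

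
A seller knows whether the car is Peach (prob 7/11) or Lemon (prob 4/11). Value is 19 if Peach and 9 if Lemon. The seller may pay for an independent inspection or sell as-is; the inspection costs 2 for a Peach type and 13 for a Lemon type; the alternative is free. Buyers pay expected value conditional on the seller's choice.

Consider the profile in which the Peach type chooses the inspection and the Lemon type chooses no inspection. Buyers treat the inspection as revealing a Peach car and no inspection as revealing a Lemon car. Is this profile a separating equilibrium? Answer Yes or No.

Under these beliefs, the inspection earns price 19 and no inspection earns price 9.
Peach: the inspection nets 19 − 2 = 17; no inspection nets 9. Peach prefers the inspection.
Lemon: the inspection nets 19 − 13 = 6; no inspection nets 9. Lemon prefers no inspection.
Neither type deviates, so the separating profile is an equilibrium.

Yes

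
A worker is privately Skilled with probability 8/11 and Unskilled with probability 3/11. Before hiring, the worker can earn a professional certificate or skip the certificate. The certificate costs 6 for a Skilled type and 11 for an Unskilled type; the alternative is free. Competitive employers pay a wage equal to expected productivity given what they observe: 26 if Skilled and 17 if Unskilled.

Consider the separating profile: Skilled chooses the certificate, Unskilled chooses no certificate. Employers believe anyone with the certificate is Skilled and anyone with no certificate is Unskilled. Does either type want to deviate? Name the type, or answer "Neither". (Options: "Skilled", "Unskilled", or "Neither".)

The certificate pays 26; no certificate pays 17.
Skilled: assigned the certificate, nets 26 − 6 = 20; deviating to no certificate nets 17.
Unskilled: assigned no certificate, nets 17; deviating to the certificate nets 26 − 11 = 15.
Both types strictly prefer their assigned action; no profitable deviation.

Neither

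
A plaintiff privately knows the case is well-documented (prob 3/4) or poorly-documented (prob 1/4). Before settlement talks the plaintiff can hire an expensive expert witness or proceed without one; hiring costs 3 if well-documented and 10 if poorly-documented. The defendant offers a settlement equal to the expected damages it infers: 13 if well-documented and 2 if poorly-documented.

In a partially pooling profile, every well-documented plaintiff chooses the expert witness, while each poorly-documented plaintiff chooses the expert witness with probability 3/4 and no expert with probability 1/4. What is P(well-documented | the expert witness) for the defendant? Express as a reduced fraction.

4/5

P(the expert witness) = (3/4)·1 + (1/4)·(3/4) = 15/16.
By Bayes' rule, P(well-documented | the expert witness) = (3/4) / (15/16) = 4/5.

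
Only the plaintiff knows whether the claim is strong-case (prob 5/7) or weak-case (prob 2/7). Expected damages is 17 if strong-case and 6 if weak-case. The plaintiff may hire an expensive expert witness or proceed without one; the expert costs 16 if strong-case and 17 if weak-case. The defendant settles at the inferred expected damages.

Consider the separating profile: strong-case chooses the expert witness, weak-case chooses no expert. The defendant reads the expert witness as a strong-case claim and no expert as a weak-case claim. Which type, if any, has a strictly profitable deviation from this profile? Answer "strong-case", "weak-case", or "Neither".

strong-case

The expert witness pays 17; no expert pays 6.
strong-case: assigned the expert witness, nets 17 − 16 = 1; deviating to no expert nets 6.
weak-case: assigned no expert, nets 6; deviating to the expert witness nets 17 − 17 = 0.
The strong-case type gains 5 by deviating.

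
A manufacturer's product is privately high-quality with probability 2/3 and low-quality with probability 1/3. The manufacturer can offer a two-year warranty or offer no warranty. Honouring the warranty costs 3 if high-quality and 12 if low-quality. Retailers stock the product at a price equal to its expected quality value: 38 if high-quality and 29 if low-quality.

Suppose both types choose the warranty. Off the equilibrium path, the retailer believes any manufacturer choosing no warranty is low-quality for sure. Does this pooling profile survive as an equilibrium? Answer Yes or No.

On path, the retailer holds the prior and pays 2/3·38 + 1/3·29 = 35. Off path (no warranty), believing low-quality, it pays 29.
high-quality: the warranty nets 35 − 3 = 32; no warranty nets 29. high-quality stays.
low-quality: the warranty nets 35 − 12 = 23; no warranty nets 29. low-quality would deviate.
A type deviates, so pooling fails.

No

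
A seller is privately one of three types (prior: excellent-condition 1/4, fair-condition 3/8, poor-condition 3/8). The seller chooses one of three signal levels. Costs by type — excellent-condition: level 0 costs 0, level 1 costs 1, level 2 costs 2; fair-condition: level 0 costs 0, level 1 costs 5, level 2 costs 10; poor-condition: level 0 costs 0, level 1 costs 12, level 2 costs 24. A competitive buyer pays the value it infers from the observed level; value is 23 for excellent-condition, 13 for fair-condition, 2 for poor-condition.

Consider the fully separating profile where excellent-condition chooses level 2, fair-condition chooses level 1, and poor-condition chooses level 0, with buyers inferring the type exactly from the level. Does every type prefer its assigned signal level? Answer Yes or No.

Separating prices: level 2 → 23, level 1 → 13, level 0 → 2.
excellent-condition (assigned level 2): level 0: 2 − 0 = 2; level 1: 13 − 1 = 12; level 2: 23 − 2 = 21. excellent-condition stays.
fair-condition (assigned level 1): level 0: 2 − 0 = 2; level 1: 13 − 5 = 8; level 2: 23 − 10 = 13. fair-condition prefers level 2.
poor-condition (assigned level 0): level 0: 2 − 0 = 2; level 1: 13 − 12 = 1; level 2: 23 − 24 = -1. poor-condition stays.
At least one type deviates; the separating profile fails.

No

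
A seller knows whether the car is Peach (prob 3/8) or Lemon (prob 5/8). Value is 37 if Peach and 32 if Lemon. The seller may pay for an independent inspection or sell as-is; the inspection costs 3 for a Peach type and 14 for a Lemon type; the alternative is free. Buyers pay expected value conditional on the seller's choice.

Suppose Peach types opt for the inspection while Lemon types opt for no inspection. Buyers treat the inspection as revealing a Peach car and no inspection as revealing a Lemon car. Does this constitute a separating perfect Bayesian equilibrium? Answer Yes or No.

Under these beliefs, the inspection earns price 37 and no inspection earns price 32.
Peach: the inspection nets 37 − 3 = 34; no inspection nets 32. Peach prefers the inspection.
Lemon: the inspection nets 37 − 14 = 23; no inspection nets 32. Lemon prefers no inspection.
Neither type deviates, so the separating profile is an equilibrium.

Yes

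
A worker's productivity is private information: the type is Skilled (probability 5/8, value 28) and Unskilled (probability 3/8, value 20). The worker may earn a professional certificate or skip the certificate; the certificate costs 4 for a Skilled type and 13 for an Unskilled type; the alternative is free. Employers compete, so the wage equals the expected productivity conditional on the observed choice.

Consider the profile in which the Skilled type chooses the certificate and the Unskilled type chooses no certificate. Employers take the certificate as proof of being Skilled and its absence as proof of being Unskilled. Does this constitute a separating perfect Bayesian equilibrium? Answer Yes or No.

Under these beliefs, the certificate earns wage 28 and no certificate earns wage 20.
Skilled: the certificate nets 28 − 4 = 24; no certificate nets 20. Skilled prefers the certificate.
Unskilled: the certificate nets 28 − 13 = 15; no certificate nets 20. Unskilled prefers no certificate.
Neither type deviates, so the separating profile is an equilibrium.

Yes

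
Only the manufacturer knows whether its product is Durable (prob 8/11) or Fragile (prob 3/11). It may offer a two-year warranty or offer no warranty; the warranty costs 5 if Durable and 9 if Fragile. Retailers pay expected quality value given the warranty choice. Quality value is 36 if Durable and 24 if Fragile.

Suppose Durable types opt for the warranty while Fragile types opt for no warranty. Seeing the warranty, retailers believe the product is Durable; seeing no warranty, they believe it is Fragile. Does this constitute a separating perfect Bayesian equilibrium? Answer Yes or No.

No

Under these beliefs, the warranty earns price 36 and no warranty earns price 24.
Durable: the warranty nets 36 − 5 = 31; no warranty nets 24. Durable prefers the warranty.
Fragile: the warranty nets 36 − 9 = 27; no warranty nets 24. Fragile would deviate to the warranty.
Fragile has a profitable deviation, so the profile is not an equilibrium.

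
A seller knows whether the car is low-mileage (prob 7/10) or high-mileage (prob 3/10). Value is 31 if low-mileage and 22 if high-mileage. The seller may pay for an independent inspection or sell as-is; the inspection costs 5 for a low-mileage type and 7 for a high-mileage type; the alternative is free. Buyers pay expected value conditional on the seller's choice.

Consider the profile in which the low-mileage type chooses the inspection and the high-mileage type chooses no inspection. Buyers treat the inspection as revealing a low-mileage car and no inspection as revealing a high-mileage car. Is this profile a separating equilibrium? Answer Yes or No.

Under these beliefs, the inspection earns price 31 and no inspection earns price 22.
low-mileage: the inspection nets 31 − 5 = 26; no inspection nets 22. low-mileage prefers the inspection.
high-mileage: the inspection nets 31 − 7 = 24; no inspection nets 22. high-mileage would deviate to the inspection.
high-mileage has a profitable deviation, so the profile is not an equilibrium.

No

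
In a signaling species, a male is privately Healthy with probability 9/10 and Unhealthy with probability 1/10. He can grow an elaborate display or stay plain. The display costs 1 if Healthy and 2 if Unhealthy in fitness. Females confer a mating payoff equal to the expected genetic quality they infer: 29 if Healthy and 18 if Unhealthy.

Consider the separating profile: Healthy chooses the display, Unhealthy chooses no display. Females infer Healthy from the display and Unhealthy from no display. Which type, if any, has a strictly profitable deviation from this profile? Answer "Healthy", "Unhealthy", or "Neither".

The display pays 29; no display pays 18.
Healthy: assigned the display, nets 29 − 1 = 28; deviating to no display nets 18.
Unhealthy: assigned no display, nets 18; deviating to the display nets 29 − 2 = 27.
The Unhealthy type gains 9 by deviating.

Unhealthy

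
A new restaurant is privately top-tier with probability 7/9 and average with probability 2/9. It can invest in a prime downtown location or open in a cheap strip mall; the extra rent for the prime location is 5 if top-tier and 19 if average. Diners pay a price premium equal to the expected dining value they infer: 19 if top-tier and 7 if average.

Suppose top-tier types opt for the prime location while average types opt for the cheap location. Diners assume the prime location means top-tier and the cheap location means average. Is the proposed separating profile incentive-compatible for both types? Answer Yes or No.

Under these beliefs, the prime location earns price premium 19 and the cheap location earns price premium 7.
top-tier: the prime location nets 19 − 5 = 14; the cheap location nets 7. top-tier prefers the prime location.
average: the prime location nets 19 − 19 = 0; the cheap location nets 7. average prefers the cheap location.
Neither type deviates, so the separating profile is an equilibrium.

Yes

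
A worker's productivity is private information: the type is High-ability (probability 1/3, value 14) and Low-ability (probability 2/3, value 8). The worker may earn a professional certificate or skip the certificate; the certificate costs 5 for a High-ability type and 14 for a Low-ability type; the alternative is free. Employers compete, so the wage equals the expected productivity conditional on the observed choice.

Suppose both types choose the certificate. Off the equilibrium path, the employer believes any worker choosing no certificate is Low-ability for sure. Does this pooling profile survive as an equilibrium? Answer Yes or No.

On path, the employer holds the prior and pays 1/3·14 + 2/3·8 = 10. Off path (no certificate), believing Low-ability, it pays 8.
High-ability: the certificate nets 10 − 5 = 5; no certificate nets 8. High-ability would deviate.
Low-ability: the certificate nets 10 − 14 = -4; no certificate nets 8. Low-ability would deviate.
A type deviates, so pooling fails.

No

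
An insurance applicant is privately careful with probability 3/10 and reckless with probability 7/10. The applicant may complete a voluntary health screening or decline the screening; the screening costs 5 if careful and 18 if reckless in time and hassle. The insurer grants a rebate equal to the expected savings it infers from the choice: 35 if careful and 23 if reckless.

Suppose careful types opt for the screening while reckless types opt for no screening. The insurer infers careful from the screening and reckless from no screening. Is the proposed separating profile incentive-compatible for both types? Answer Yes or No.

Under these beliefs, the screening earns rebate 35 and no screening earns rebate 23.
careful: the screening nets 35 − 5 = 30; no screening nets 23. careful prefers the screening.
reckless: the screening nets 35 − 18 = 17; no screening nets 23. reckless prefers no screening.
Neither type deviates, so the separating profile is an equilibrium.

Yes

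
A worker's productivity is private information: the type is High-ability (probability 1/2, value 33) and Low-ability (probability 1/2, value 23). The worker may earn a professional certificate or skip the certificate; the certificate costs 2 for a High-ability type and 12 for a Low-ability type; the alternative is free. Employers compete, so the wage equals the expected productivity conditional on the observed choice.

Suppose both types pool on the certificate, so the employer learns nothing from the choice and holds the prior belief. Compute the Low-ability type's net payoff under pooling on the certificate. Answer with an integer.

16

Pooled wage = 1/2·33 + 1/2·23 = 28.
Low-ability pays cost 12 for the certificate, so net payoff = 28 − 12 = 16.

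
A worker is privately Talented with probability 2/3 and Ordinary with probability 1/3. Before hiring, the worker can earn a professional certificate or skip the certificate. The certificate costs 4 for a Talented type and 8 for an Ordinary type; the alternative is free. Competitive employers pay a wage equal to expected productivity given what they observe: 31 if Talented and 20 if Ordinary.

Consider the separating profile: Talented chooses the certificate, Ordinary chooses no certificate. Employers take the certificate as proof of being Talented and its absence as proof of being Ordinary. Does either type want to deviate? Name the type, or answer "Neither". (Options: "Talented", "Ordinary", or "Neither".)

The certificate pays 31; no certificate pays 20.
Talented: assigned the certificate, nets 31 − 4 = 27; deviating to no certificate nets 20.
Ordinary: assigned no certificate, nets 20; deviating to the certificate nets 31 − 8 = 23.
The Ordinary type gains 3 by deviating.

Ordinary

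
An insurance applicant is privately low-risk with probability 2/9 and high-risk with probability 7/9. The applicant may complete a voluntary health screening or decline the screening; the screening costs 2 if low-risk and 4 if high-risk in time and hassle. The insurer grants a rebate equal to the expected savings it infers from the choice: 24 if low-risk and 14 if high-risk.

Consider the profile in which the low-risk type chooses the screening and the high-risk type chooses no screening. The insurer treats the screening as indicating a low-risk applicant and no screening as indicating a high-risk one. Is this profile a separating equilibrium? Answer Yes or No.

Under these beliefs, the screening earns rebate 24 and no screening earns rebate 14.
low-risk: the screening nets 24 − 2 = 22; no screening nets 14. low-risk prefers the screening.
high-risk: the screening nets 24 − 4 = 20; no screening nets 14. high-risk would deviate to the screening.
high-risk has a profitable deviation, so the profile is not an equilibrium.

No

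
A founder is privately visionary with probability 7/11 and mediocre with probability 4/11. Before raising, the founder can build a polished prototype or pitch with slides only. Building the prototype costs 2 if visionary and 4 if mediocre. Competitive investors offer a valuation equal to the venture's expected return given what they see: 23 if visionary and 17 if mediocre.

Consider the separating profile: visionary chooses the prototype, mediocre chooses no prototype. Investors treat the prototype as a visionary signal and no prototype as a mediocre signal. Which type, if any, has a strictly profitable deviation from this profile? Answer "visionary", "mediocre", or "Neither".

mediocre

The prototype pays 23; no prototype pays 17.
visionary: assigned the prototype, nets 23 − 2 = 21; deviating to no prototype nets 17.
mediocre: assigned no prototype, nets 17; deviating to the prototype nets 23 − 4 = 19.
The mediocre type gains 2 by deviating.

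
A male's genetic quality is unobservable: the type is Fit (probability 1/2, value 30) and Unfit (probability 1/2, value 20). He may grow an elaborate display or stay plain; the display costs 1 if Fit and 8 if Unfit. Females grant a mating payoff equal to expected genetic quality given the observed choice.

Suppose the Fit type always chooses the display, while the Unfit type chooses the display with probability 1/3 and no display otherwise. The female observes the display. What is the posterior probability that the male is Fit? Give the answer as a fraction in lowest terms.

3/4

P(the display) = (1/2)·1 + (1/2)·(1/3) = 2/3.
By Bayes' rule, P(Fit | the display) = (1/2) / (2/3) = 3/4.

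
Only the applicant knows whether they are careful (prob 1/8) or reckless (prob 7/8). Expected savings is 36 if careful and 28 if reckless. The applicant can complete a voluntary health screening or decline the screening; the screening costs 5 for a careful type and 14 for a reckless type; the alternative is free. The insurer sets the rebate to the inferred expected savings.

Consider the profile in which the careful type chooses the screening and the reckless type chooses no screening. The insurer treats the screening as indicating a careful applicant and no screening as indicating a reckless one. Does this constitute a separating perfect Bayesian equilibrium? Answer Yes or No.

Yes

Under these beliefs, the screening earns rebate 36 and no screening earns rebate 28.
careful: the screening nets 36 − 5 = 31; no screening nets 28. careful prefers the screening.
reckless: the screening nets 36 − 14 = 22; no screening nets 28. reckless prefers no screening.
Neither type deviates, so the separating profile is an equilibrium.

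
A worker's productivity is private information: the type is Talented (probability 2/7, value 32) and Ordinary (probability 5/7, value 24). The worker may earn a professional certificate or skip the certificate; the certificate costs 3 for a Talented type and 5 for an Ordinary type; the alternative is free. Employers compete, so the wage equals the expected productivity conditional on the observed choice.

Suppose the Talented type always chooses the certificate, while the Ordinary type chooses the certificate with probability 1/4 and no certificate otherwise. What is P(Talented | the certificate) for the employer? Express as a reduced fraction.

P(the certificate) = (2/7)·1 + (5/7)·(1/4) = 13/28.
By Bayes' rule, P(Talented | the certificate) = (2/7) / (13/28) = 8/13.

8/13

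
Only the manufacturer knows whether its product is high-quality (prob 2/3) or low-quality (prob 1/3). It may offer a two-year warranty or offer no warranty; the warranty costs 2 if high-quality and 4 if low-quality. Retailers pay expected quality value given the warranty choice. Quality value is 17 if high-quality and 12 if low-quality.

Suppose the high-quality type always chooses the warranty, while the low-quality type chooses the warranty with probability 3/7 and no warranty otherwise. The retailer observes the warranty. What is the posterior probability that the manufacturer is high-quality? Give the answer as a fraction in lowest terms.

P(the warranty) = (2/3)·1 + (1/3)·(3/7) = 17/21.
By Bayes' rule, P(high-quality | the warranty) = (2/3) / (17/21) = 14/17.

14/17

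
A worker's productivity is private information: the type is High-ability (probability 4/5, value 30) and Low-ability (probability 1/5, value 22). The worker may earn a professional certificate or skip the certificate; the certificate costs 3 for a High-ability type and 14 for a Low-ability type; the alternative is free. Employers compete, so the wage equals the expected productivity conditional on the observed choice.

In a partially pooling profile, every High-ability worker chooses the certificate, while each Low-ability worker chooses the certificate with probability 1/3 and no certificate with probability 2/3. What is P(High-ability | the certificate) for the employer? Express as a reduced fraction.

12/13

P(the certificate) = (4/5)·1 + (1/5)·(1/3) = 13/15.
By Bayes' rule, P(High-ability | the certificate) = (4/5) / (13/15) = 12/13.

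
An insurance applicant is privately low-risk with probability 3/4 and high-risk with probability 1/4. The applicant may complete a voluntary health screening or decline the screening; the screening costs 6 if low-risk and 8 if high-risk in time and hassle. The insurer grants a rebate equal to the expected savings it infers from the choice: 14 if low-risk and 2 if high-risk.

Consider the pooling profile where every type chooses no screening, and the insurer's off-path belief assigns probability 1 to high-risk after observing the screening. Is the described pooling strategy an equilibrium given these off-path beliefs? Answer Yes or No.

Yes

On path, the insurer holds the prior and pays 3/4·14 + 1/4·2 = 11. Off path (the screening), believing high-risk, it pays 2.
low-risk: no screening nets 11; the screening nets 2 − 6 = -4. low-risk stays.
high-risk: no screening nets 11; the screening nets 2 − 8 = -6. high-risk stays.
No type deviates, so pooling is sustained.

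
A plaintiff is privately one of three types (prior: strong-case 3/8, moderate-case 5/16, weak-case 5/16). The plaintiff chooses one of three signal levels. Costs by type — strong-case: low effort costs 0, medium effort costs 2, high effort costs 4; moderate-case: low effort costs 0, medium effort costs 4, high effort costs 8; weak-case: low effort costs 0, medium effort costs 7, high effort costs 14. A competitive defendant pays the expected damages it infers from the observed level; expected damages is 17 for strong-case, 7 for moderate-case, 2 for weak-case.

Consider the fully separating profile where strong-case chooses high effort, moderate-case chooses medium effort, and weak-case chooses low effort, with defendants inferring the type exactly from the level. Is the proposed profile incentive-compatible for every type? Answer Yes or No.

No

Separating settlements: high effort → 17, medium effort → 7, low effort → 2.
strong-case (assigned high effort): low effort: 2 − 0 = 2; medium effort: 7 − 2 = 5; high effort: 17 − 4 = 13. strong-case stays.
moderate-case (assigned medium effort): low effort: 2 − 0 = 2; medium effort: 7 − 4 = 3; high effort: 17 − 8 = 9. moderate-case prefers high effort.
weak-case (assigned low effort): low effort: 2 − 0 = 2; medium effort: 7 − 7 = 0; high effort: 17 − 14 = 3. weak-case prefers high effort.
At least one type deviates; the separating profile fails.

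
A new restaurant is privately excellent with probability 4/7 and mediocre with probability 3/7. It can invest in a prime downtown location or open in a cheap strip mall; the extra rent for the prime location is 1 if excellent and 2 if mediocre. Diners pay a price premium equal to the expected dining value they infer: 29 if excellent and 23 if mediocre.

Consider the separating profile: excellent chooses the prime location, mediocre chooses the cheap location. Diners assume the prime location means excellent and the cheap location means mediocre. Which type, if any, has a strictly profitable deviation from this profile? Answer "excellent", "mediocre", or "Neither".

mediocre

The prime location pays 29; the cheap location pays 23.
excellent: assigned the prime location, nets 29 − 1 = 28; deviating to the cheap location nets 23.
mediocre: assigned the cheap location, nets 23; deviating to the prime location nets 29 − 2 = 27.
The mediocre type gains 4 by deviating.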